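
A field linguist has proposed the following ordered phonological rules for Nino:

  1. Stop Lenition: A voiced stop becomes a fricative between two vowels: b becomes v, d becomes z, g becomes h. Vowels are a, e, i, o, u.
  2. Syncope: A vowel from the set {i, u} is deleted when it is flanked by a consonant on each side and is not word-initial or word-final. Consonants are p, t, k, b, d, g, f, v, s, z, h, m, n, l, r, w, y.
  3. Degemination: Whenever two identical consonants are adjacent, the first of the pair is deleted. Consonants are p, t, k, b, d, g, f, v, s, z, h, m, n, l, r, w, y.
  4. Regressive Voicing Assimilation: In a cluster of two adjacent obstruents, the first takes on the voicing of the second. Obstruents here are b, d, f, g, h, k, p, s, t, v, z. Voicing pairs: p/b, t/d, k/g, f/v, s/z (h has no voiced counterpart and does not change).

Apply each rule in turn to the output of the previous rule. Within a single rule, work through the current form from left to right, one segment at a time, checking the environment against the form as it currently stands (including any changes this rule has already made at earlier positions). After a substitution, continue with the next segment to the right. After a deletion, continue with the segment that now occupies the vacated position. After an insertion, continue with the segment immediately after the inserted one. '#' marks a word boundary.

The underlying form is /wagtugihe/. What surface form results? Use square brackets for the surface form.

[wakthe]

1 Stop Lenition: [wagtugihe] → [wagtuhihe]
2 Syncope: [wagtuhihe] → [wagthhe]
3 Degemination: [wagthhe] → [wagthe]
4 Regressive Voicing Assimilation: [wagthe] → [wakthe]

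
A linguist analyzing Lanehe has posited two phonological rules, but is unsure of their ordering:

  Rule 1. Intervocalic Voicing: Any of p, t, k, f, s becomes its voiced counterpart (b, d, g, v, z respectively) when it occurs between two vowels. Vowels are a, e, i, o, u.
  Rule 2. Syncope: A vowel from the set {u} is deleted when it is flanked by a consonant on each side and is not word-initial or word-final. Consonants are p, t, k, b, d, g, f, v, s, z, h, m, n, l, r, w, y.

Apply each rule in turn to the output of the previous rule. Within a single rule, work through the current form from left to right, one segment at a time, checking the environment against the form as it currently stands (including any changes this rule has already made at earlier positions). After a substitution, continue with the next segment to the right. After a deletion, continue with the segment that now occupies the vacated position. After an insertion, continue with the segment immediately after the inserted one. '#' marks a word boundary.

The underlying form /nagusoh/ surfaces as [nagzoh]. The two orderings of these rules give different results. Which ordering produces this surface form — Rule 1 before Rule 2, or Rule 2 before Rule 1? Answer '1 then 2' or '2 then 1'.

Order 1 then 2:
  1 Intervocalic Voicing: [nagusoh] → [naguzoh]
  2 Syncope: [naguzoh] → [nagzoh]
  result: [nagzoh]
Order 2 then 1:
  2 Syncope: [nagusoh] → [nagsoh]
  1 Intervocalic Voicing: no change — [nagsoh]
  result: [nagsoh]

1 then 2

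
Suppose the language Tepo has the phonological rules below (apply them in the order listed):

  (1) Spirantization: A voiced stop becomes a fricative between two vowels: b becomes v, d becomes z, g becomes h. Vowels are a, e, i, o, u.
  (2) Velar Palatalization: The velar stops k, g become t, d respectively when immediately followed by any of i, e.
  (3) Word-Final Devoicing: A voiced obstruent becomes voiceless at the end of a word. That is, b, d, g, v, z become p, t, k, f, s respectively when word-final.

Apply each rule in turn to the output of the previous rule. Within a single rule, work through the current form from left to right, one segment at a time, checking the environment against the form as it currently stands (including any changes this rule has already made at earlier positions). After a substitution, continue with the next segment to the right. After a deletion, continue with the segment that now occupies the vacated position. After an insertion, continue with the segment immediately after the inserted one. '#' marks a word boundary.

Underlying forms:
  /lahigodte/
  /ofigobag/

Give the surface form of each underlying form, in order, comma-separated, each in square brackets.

[lahihodte], [ofihovak]

/lahigodte/:
  (1) Spirantization: [lahigodte] → [lahihodte]
  (2) Velar Palatalization: no change — [lahihodte]
  (3) Word-Final Devoicing: no change — [lahihodte]
/ofigobag/:
  (1) Spirantization: [ofigobag] → [ofihovag]
  (2) Velar Palatalization: no change — [ofihovag]
  (3) Word-Final Devoicing: [ofihovag] → [ofihovak]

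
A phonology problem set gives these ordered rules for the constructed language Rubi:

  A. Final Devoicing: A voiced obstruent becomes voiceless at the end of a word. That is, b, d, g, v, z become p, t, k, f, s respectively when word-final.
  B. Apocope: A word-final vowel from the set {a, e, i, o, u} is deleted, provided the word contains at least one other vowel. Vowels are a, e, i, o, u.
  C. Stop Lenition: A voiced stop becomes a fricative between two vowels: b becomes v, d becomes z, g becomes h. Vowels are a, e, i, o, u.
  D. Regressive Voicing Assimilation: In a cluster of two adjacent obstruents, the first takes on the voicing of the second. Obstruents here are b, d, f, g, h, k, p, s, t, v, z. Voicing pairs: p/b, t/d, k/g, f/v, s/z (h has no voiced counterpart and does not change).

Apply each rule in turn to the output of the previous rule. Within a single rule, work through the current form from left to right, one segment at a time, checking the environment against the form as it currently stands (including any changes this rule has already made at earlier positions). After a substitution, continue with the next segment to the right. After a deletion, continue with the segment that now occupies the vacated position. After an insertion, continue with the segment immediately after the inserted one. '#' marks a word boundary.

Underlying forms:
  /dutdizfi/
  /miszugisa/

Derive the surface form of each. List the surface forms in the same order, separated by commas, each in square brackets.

/dutdizfi/:
  A Final Devoicing: no change — [dutdizfi]
  B Apocope: [dutdizfi] → [dutdizf]
  C Stop Lenition: no change — [dutdizf]
  D Regressive Voicing Assimilation: [dutdizf] → [duddisf]
/miszugisa/:
  A Final Devoicing: no change — [miszugisa]
  B Apocope: [miszugisa] → [miszugis]
  C Stop Lenition: [miszugis] → [miszuhis]
  D Regressive Voicing Assimilation: [miszuhis] → [mizzuhis]

[duddisf], [mizzuhis]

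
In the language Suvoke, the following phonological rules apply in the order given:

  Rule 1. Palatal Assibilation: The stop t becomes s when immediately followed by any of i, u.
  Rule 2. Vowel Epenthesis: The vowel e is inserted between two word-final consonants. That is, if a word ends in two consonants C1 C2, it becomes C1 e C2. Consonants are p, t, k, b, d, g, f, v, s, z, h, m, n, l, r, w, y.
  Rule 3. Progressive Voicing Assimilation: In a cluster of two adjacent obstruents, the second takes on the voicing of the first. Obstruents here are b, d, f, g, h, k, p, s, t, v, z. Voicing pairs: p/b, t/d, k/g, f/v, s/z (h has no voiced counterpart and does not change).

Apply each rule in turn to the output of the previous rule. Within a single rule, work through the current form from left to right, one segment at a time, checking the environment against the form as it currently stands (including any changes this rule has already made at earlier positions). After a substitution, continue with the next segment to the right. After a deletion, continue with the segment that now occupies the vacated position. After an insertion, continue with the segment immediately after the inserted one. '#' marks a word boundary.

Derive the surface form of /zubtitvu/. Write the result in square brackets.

[zubzitfu]

Rule 1 Palatal Assibilation: [zubtitvu] → [zubsitvu]
Rule 2 Vowel Epenthesis: no change — [zubsitvu]
Rule 3 Progressive Voicing Assimilation: [zubsitvu] → [zubzitfu]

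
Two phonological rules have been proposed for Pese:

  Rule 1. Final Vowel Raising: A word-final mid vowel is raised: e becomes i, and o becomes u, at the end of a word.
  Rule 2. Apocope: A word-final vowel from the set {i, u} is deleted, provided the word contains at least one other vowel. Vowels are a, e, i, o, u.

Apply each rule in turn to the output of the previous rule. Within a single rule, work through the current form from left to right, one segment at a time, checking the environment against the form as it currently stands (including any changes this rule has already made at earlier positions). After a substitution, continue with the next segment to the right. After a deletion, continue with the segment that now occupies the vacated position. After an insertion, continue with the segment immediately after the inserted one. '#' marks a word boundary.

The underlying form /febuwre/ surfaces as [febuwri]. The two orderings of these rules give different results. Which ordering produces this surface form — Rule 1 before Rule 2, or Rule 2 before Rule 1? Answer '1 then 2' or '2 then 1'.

Order 1 then 2:
  1 Final Vowel Raising: [febuwre] → [febuwri]
  2 Apocope: [febuwri] → [febuwr]
  result: [febuwr]
Order 2 then 1:
  2 Apocope: no change — [febuwre]
  1 Final Vowel Raising: [febuwre] → [febuwri]
  result: [febuwri]

2 then 1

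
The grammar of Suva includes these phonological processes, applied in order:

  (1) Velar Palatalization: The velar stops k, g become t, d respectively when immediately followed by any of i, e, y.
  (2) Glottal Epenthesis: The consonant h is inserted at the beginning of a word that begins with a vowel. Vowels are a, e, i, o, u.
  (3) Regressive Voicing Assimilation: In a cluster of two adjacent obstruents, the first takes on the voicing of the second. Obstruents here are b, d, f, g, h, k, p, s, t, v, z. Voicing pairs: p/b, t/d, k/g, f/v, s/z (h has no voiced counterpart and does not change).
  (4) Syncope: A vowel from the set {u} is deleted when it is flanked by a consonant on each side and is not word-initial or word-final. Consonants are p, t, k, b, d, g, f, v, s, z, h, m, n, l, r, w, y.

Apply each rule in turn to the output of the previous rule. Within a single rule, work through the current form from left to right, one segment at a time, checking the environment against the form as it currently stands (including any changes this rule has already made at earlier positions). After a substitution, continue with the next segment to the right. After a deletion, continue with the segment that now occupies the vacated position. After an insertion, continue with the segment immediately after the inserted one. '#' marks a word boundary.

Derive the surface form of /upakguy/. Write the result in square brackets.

(1) Velar Palatalization: no change — [upakguy]
(2) Glottal Epenthesis: [upakguy] → [hupakguy]
(3) Regressive Voicing Assimilation: [hupakguy] → [hupagguy]
(4) Syncope: [hupagguy] → [hpaggy]

[hpaggy]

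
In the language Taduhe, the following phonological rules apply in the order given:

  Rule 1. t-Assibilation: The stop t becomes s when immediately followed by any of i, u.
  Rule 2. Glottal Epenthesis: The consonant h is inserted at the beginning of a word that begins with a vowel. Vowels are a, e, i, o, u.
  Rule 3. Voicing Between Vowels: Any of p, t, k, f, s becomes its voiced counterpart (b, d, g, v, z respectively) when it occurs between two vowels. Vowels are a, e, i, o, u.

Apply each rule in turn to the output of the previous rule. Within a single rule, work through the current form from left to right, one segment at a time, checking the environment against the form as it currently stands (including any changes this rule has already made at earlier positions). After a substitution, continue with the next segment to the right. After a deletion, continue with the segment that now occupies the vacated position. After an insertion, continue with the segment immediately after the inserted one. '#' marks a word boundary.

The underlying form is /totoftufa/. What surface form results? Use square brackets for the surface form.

[todofsuva]

Rule 1 t-Assibilation: [totoftufa] → [totofsufa]
Rule 2 Glottal Epenthesis: no change — [totofsufa]
Rule 3 Voicing Between Vowels: [totofsufa] → [todofsuva]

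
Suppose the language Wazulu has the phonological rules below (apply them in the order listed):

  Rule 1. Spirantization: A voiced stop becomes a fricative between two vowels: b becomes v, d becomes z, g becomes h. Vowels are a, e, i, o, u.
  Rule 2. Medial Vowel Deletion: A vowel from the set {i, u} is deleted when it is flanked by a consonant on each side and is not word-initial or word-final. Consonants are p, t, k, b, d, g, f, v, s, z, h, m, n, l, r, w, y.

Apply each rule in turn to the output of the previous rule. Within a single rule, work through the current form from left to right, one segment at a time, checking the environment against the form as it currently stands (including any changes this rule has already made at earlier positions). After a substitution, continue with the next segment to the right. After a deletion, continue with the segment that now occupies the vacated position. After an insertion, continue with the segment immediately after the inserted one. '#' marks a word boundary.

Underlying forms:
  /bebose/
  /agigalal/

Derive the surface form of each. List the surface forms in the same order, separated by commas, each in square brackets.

/bebose/:
  Rule 1 Spirantization: [bebose] → [bevose]
  Rule 2 Medial Vowel Deletion: no change — [bevose]
/agigalal/:
  Rule 1 Spirantization: [agigalal] → [ahihalal]
  Rule 2 Medial Vowel Deletion: [ahihalal] → [ahhalal]

[bevose], [ahhalal]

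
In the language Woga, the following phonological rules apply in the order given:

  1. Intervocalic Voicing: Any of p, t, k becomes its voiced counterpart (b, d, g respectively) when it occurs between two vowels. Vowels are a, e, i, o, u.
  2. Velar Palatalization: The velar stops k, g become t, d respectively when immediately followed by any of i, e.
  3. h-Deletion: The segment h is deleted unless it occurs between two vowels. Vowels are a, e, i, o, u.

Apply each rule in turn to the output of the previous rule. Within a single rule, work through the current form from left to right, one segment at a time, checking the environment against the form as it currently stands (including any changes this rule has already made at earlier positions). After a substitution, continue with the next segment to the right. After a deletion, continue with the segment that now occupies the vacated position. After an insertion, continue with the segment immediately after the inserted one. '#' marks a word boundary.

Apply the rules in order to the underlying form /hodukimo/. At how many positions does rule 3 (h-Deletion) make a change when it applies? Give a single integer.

1 Intervocalic Voicing: [hodukimo] → [hodugimo]
2 Velar Palatalization: [hodugimo] → [hodudimo]
3 h-Deletion: [hodudimo] → [odudimo]
Rule 3 changed 1 position(s).

1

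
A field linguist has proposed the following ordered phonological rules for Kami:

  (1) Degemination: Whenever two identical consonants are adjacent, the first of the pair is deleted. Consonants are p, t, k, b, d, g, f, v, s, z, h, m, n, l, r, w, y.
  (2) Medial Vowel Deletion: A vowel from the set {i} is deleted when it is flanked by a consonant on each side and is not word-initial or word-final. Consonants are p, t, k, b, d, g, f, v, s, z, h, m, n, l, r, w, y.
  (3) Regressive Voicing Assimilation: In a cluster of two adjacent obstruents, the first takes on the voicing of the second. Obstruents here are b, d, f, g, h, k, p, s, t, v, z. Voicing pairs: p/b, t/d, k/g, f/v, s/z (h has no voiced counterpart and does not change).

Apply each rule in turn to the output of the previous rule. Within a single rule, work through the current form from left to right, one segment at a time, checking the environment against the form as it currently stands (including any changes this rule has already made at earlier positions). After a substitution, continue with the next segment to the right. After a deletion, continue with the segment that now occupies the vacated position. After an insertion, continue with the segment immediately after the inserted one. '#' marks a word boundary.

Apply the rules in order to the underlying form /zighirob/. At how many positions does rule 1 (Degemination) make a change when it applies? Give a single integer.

0

(1) Degemination: no change — [zighirob]
(2) Medial Vowel Deletion: [zighirob] → [zghrob]
(3) Regressive Voicing Assimilation: [zghrob] → [zkhrob]
Rule 1 changed 0 position(s).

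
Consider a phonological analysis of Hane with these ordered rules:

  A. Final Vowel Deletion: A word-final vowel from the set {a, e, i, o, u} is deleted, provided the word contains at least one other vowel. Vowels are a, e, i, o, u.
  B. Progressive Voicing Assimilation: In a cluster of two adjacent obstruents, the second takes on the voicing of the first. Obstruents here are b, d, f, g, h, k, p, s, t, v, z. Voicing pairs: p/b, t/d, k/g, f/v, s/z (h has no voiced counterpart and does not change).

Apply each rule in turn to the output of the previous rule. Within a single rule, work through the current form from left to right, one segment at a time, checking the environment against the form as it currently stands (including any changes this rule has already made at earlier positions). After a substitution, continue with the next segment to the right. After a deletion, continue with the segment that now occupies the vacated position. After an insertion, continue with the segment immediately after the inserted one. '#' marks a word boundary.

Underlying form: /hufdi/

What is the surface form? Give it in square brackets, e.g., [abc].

[huft]

A Final Vowel Deletion: [hufdi] → [hufd]
B Progressive Voicing Assimilation: [hufd] → [huft]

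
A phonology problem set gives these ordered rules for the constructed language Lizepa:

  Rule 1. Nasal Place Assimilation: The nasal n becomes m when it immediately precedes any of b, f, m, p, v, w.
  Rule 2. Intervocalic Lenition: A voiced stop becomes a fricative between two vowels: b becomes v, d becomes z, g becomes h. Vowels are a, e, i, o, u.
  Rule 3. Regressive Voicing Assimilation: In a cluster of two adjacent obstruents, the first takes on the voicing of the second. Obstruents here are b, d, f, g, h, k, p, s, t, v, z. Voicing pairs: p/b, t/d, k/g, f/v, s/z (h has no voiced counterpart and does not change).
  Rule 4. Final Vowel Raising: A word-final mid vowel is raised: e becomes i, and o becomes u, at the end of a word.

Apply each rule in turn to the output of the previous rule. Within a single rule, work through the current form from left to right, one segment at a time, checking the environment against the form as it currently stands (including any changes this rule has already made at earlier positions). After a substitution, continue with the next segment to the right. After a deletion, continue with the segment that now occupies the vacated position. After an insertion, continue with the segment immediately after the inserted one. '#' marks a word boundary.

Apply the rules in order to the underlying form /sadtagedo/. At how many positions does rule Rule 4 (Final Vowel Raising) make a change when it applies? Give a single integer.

1

Rule 1 Nasal Place Assimilation: no change — [sadtagedo]
Rule 2 Intervocalic Lenition: [sadtagedo] → [sadtahezo]
Rule 3 Regressive Voicing Assimilation: [sadtahezo] → [sattahezo]
Rule 4 Final Vowel Raising: [sattahezo] → [sattahezu]
Rule Rule 4 changed 1 position(s).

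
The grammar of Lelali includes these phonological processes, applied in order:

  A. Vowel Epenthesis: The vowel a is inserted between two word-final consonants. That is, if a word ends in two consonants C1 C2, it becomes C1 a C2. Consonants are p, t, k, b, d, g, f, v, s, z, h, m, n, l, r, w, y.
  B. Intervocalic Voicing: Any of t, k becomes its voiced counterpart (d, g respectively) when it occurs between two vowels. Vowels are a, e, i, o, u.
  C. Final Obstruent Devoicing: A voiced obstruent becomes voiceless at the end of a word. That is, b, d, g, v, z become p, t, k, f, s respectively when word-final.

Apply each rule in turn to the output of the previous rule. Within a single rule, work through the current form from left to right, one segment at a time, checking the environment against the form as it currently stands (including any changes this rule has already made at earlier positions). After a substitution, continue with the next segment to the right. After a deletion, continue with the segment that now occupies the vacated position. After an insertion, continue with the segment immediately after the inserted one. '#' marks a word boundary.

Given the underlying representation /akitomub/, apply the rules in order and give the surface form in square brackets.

[agidomup]

A Vowel Epenthesis: no change — [akitomub]
B Intervocalic Voicing: [akitomub] → [agidomub]
C Final Obstruent Devoicing: [agidomub] → [agidomup]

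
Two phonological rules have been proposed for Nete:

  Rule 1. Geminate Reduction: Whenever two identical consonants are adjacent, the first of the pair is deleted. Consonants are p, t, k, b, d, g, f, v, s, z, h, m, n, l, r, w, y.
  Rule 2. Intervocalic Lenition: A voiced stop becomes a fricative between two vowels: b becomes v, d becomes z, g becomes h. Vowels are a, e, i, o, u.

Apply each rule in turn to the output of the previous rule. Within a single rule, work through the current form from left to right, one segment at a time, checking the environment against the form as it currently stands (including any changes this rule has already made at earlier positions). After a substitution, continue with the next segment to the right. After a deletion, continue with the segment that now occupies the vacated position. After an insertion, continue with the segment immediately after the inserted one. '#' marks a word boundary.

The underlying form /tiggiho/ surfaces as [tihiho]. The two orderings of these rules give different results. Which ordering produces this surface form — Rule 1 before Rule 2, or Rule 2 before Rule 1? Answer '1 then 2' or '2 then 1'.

Order 1 then 2:
  1 Geminate Reduction: [tiggiho] → [tigiho]
  2 Intervocalic Lenition: [tigiho] → [tihiho]
  result: [tihiho]
Order 2 then 1:
  2 Intervocalic Lenition: no change — [tiggiho]
  1 Geminate Reduction: [tiggiho] → [tigiho]
  result: [tigiho]

1 then 2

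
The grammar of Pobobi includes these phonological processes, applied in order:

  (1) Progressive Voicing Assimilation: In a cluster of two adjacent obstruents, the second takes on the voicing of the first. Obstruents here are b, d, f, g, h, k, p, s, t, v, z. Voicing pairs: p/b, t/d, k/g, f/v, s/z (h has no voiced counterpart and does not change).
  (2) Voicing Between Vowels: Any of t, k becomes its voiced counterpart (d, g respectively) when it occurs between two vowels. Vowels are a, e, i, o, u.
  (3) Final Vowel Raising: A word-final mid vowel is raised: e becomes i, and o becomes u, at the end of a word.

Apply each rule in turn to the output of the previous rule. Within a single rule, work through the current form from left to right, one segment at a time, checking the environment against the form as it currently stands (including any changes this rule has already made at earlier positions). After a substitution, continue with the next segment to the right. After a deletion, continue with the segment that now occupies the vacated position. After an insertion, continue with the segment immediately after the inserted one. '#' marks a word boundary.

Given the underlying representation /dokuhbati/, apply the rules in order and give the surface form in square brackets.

[doguhpadi]

(1) Progressive Voicing Assimilation: [dokuhbati] → [dokuhpati]
(2) Voicing Between Vowels: [dokuhpati] → [doguhpadi]
(3) Final Vowel Raising: no change — [doguhpadi]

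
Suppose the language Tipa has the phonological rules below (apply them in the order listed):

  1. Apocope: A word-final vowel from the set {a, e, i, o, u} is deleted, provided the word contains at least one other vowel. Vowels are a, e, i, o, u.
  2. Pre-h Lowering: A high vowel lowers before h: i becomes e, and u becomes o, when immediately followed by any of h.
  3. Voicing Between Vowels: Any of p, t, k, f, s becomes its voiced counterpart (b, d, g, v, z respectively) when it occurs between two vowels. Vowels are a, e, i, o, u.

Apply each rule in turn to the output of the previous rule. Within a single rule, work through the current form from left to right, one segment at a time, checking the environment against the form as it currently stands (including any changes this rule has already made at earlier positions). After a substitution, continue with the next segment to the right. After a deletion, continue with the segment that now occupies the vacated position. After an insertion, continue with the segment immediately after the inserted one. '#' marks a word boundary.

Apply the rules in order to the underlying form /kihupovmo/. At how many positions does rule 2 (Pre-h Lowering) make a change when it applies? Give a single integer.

1 Apocope: [kihupovmo] → [kihupovm]
2 Pre-h Lowering: [kihupovm] → [kehupovm]
3 Voicing Between Vowels: [kehupovm] → [kehubovm]
Rule 2 changed 1 position(s).

1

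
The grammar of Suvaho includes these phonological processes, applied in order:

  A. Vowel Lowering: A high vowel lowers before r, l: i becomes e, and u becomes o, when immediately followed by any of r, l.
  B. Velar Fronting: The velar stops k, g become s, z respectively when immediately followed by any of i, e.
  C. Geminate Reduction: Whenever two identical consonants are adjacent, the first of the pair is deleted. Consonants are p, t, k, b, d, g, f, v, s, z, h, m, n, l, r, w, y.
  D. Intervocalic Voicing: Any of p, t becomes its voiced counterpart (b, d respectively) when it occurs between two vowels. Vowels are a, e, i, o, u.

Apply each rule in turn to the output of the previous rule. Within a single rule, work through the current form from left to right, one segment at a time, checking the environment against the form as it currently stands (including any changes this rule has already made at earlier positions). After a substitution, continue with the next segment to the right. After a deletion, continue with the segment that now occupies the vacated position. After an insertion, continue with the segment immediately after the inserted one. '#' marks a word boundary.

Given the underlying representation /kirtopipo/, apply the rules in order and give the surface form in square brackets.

A Vowel Lowering: [kirtopipo] → [kertopipo]
B Velar Fronting: [kertopipo] → [sertopipo]
C Geminate Reduction: no change — [sertopipo]
D Intervocalic Voicing: [sertopipo] → [sertobibo]

[sertobibo]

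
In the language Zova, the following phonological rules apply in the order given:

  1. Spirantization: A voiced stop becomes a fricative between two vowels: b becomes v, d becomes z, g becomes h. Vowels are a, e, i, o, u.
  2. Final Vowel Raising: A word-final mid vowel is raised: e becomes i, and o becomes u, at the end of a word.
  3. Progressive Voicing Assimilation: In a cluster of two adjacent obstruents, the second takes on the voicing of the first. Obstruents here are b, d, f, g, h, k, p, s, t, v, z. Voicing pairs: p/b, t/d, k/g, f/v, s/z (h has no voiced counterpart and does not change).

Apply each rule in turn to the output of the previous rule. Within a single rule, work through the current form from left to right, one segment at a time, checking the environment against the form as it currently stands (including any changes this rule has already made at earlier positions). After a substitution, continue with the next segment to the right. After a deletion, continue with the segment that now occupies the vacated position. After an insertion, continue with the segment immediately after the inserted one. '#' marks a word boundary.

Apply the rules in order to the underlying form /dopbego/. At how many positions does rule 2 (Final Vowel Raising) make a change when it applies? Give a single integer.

1 Spirantization: [dopbego] → [dopbeho]
2 Final Vowel Raising: [dopbeho] → [dopbehu]
3 Progressive Voicing Assimilation: [dopbehu] → [doppehu]
Rule 2 changed 1 position(s).

1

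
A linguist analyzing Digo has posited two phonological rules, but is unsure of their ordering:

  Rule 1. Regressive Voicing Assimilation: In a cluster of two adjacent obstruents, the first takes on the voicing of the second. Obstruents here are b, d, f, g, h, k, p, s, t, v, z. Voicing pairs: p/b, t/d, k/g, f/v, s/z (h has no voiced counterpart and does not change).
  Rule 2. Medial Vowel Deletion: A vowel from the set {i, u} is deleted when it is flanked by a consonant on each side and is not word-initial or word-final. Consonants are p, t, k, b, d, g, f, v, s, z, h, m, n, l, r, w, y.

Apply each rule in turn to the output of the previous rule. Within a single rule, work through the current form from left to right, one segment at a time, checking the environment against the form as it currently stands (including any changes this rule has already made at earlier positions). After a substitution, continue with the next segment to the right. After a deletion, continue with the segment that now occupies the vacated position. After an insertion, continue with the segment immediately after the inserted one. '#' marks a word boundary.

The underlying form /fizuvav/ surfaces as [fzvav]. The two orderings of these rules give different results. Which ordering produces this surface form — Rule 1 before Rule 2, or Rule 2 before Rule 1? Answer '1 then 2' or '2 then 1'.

Order 1 then 2:
  1 Regressive Voicing Assimilation: no change — [fizuvav]
  2 Medial Vowel Deletion: [fizuvav] → [fzvav]
  result: [fzvav]
Order 2 then 1:
  2 Medial Vowel Deletion: [fizuvav] → [fzvav]
  1 Regressive Voicing Assimilation: [fzvav] → [vzvav]
  result: [vzvav]

1 then 2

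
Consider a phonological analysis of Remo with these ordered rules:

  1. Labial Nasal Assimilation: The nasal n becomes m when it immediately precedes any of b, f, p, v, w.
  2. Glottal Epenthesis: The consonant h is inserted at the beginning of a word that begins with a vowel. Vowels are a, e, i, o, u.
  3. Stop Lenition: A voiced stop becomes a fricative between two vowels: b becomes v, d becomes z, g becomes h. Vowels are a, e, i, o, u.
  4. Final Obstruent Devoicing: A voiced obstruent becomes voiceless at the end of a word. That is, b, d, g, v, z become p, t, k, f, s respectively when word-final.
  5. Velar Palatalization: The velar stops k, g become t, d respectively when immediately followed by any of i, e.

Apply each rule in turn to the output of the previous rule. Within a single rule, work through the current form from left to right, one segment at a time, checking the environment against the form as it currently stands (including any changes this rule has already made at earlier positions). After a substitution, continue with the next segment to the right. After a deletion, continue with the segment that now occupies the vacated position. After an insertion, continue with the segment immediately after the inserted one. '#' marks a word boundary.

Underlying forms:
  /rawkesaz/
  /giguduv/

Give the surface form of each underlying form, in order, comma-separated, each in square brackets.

[rawtesas], [dihuzuf]

/rawkesaz/:
  1 Labial Nasal Assimilation: no change — [rawkesaz]
  2 Glottal Epenthesis: no change — [rawkesaz]
  3 Stop Lenition: no change — [rawkesaz]
  4 Final Obstruent Devoicing: [rawkesaz] → [rawkesas]
  5 Velar Palatalization: [rawkesas] → [rawtesas]
/giguduv/:
  1 Labial Nasal Assimilation: no change — [giguduv]
  2 Glottal Epenthesis: no change — [giguduv]
  3 Stop Lenition: [giguduv] → [gihuzuv]
  4 Final Obstruent Devoicing: [gihuzuv] → [gihuzuf]
  5 Velar Palatalization: [gihuzuf] → [dihuzuf]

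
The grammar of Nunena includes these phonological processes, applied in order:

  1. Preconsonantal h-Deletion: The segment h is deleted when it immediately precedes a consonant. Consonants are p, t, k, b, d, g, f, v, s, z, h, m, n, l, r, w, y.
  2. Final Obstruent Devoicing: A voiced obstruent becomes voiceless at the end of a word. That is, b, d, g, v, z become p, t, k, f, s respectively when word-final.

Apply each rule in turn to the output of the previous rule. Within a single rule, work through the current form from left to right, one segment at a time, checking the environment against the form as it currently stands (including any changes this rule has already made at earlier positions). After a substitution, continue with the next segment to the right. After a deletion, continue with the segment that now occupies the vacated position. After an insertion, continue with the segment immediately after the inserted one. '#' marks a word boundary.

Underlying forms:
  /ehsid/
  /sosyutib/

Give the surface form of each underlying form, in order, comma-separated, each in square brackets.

[esit], [sosyutip]

/ehsid/:
  1 Preconsonantal h-Deletion: [ehsid] → [esid]
  2 Final Obstruent Devoicing: [esid] → [esit]
/sosyutib/:
  1 Preconsonantal h-Deletion: no change — [sosyutib]
  2 Final Obstruent Devoicing: [sosyutib] → [sosyutip]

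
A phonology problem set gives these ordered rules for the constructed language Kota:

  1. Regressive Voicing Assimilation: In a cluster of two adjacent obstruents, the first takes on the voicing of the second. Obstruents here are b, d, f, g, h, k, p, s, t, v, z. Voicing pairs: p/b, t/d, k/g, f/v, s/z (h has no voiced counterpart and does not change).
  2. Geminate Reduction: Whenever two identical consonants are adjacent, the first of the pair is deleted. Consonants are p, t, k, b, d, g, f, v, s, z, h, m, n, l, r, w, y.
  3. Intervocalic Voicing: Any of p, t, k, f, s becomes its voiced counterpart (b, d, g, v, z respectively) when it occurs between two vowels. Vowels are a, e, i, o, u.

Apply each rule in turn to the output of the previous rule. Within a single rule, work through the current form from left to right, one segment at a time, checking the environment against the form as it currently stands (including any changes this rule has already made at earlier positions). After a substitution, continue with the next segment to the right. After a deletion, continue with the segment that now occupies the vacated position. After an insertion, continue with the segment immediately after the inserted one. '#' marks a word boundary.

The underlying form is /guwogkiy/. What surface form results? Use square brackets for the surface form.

[guwogiy]

1 Regressive Voicing Assimilation: [guwogkiy] → [guwokkiy]
2 Geminate Reduction: [guwokkiy] → [guwokiy]
3 Intervocalic Voicing: [guwokiy] → [guwogiy]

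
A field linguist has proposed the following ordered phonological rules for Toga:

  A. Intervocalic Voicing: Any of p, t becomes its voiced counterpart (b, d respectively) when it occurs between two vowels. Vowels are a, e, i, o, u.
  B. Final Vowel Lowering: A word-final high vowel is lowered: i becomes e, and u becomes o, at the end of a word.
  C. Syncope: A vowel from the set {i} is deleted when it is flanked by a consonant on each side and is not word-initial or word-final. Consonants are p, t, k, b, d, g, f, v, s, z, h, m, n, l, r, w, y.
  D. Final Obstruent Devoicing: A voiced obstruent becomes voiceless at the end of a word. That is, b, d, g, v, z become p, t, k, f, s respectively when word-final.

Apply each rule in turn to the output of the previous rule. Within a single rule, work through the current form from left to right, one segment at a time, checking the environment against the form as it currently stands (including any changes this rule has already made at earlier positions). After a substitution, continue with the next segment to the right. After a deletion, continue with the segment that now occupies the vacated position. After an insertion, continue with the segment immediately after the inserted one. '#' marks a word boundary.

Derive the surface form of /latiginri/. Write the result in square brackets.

A Intervocalic Voicing: [latiginri] → [ladiginri]
B Final Vowel Lowering: [ladiginri] → [ladiginre]
C Syncope: [ladiginre] → [ladgnre]
D Final Obstruent Devoicing: no change — [ladgnre]

[ladgnre]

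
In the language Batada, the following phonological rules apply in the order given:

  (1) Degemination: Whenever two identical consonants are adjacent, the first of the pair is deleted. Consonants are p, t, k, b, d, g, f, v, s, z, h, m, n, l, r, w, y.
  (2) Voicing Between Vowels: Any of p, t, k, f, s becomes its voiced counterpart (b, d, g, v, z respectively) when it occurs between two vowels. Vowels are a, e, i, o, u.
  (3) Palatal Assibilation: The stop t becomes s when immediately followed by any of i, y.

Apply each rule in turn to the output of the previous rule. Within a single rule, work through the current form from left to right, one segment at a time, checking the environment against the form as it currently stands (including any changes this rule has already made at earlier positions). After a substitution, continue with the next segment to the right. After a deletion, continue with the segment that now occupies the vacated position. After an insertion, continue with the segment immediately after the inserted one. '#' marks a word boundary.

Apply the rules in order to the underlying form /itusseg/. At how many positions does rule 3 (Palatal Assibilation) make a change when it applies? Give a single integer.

(1) Degemination: [itusseg] → [ituseg]
(2) Voicing Between Vowels: [ituseg] → [iduzeg]
(3) Palatal Assibilation: no change — [iduzeg]
Rule 3 changed 0 position(s).

0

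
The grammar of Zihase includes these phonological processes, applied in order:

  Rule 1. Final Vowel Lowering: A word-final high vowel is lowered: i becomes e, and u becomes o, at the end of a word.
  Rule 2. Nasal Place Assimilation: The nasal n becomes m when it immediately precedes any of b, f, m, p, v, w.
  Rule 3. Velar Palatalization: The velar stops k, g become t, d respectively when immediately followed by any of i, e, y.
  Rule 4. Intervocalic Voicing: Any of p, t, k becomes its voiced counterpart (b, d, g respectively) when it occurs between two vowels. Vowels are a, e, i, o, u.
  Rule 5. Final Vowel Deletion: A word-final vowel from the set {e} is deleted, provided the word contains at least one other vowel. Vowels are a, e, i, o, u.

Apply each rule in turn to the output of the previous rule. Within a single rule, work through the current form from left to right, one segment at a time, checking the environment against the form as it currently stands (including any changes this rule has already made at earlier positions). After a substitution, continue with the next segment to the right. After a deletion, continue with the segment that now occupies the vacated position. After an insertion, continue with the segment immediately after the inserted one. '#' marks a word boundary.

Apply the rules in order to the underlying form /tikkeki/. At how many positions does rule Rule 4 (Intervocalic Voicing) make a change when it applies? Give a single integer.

Rule 1 Final Vowel Lowering: [tikkeki] → [tikkeke]
Rule 2 Nasal Place Assimilation: no change — [tikkeke]
Rule 3 Velar Palatalization: [tikkeke] → [tiktete]
Rule 4 Intervocalic Voicing: [tiktete] → [tiktede]
Rule 5 Final Vowel Deletion: [tiktede] → [tikted]
Rule Rule 4 changed 1 position(s).

1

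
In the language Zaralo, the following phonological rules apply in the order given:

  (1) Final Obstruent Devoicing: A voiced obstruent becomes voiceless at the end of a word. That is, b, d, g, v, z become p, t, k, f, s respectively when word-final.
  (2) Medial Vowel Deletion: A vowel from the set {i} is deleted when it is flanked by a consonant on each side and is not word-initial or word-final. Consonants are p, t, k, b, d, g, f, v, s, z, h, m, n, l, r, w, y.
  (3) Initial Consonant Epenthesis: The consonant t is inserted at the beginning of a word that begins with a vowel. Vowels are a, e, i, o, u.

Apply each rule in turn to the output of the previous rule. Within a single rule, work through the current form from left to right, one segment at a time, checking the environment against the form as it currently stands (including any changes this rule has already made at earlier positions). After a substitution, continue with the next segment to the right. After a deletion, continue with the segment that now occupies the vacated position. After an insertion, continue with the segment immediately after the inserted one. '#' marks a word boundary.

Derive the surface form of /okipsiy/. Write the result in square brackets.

[tokpsy]

(1) Final Obstruent Devoicing: no change — [okipsiy]
(2) Medial Vowel Deletion: [okipsiy] → [okpsy]
(3) Initial Consonant Epenthesis: [okpsy] → [tokpsy]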